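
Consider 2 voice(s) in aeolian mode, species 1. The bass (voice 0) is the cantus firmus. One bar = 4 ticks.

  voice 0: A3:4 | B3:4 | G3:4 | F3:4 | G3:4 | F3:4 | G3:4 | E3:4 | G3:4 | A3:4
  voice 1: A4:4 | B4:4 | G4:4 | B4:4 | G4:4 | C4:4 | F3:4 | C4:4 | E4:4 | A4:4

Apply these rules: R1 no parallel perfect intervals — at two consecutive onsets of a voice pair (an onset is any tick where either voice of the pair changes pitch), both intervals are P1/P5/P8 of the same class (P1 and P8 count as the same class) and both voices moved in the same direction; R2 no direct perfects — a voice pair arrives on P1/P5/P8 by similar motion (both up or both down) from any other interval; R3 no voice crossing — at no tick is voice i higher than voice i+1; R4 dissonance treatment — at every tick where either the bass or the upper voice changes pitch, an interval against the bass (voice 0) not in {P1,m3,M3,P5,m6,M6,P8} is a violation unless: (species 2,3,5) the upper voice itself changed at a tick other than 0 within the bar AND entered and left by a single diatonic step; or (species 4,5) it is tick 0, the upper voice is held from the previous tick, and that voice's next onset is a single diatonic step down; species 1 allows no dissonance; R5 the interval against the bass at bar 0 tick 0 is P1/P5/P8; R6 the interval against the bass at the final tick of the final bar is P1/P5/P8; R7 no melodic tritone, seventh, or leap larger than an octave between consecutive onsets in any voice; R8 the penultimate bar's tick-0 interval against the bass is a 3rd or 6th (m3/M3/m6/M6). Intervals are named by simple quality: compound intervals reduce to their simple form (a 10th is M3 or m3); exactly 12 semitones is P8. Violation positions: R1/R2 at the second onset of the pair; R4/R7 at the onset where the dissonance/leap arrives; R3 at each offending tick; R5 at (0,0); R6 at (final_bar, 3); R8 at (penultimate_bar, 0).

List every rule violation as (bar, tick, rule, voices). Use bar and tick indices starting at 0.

(1, 0, R1, (0, 1))
(2, 0, R1, (0, 1))
(3, 0, R4, (0, 1))
(5, 0, R2, (0, 1))
(6, 0, R3, (0, 1))
(6, 0, R4, (0, 1))
(6, 1, R3, (0, 1))
(6, 2, R3, (0, 1))
(6, 3, R3, (0, 1))
(9, 0, R2, (0, 1))

bar 0: v0=A3 v1=A4 downbeat P8
bar 1: v0=B3 v1=B4 downbeat P8
bar 2: v0=G3 v1=G4 downbeat P8
bar 3: v0=F3 v1=B4 downbeat TT
bar 4: v0=G3 v1=G4 downbeat P8
bar 5: v0=F3 v1=C4 downbeat P5
bar 6: v0=G3 v1=F3 downbeat M2
bar 7: v0=E3 v1=C4 downbeat m6
bar 8: v0=G3 v1=E4 downbeat M6
bar 9: v0=A3 v1=A4 downbeat P8
  -> R1 @ bar 1 tick 0 v(0, 1): A3/A4 P8 -> B3/B4 P8 similar
  -> R1 @ bar 2 tick 0 v(0, 1): B3/B4 P8 -> G3/G4 P8 similar
  -> R4 @ bar 3 tick 0 v(0, 1): F3/B4 TT untreated
  -> R2 @ bar 5 tick 0 v(0, 1): G3/G4 P8 -> F3/C4 P5 similar
  -> R3 @ bar 6 tick 0 v(0, 1): G3 above F3
  -> R4 @ bar 6 tick 0 v(0, 1): G3/F3 M2 untreated
  -> R3 @ bar 6 tick 1 v(0, 1): G3 above F3
  -> R3 @ bar 6 tick 2 v(0, 1): G3 above F3
  -> R3 @ bar 6 tick 3 v(0, 1): G3 above F3
  -> R2 @ bar 9 tick 0 v(0, 1): G3/E4 M6 -> A3/A4 P8 similar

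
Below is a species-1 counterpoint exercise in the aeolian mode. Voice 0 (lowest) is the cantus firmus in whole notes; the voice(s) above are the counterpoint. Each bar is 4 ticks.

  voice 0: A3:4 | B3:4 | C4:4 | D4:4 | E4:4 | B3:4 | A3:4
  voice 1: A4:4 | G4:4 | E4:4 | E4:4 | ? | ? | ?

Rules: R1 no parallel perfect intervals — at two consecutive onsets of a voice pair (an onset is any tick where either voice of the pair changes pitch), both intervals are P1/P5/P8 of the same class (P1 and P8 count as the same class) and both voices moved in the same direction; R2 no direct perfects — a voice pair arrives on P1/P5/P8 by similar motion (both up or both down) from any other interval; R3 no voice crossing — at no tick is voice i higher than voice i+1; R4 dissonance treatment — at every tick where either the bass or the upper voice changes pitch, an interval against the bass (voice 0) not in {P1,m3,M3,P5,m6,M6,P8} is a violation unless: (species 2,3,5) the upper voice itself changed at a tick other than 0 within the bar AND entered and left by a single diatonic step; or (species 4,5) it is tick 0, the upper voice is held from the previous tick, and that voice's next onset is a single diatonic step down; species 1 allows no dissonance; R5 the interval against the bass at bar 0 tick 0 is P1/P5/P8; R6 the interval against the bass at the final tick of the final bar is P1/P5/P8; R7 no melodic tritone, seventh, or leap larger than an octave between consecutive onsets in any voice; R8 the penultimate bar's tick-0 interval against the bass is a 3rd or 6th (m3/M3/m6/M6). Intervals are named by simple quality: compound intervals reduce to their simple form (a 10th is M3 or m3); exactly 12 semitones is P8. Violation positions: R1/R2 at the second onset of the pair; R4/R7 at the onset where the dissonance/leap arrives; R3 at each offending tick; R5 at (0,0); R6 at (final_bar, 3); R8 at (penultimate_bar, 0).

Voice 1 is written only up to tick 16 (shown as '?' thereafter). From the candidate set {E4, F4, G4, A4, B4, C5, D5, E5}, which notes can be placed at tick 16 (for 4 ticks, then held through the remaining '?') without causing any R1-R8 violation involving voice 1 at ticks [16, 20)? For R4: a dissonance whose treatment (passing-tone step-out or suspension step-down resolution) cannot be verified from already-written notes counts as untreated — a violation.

E4: legal
F4: violates R4
G4: legal
A4: violates R4
B4: violates R2
C5: legal
D5: violates R4,R7
E5: violates R2

{C5, E4, G4}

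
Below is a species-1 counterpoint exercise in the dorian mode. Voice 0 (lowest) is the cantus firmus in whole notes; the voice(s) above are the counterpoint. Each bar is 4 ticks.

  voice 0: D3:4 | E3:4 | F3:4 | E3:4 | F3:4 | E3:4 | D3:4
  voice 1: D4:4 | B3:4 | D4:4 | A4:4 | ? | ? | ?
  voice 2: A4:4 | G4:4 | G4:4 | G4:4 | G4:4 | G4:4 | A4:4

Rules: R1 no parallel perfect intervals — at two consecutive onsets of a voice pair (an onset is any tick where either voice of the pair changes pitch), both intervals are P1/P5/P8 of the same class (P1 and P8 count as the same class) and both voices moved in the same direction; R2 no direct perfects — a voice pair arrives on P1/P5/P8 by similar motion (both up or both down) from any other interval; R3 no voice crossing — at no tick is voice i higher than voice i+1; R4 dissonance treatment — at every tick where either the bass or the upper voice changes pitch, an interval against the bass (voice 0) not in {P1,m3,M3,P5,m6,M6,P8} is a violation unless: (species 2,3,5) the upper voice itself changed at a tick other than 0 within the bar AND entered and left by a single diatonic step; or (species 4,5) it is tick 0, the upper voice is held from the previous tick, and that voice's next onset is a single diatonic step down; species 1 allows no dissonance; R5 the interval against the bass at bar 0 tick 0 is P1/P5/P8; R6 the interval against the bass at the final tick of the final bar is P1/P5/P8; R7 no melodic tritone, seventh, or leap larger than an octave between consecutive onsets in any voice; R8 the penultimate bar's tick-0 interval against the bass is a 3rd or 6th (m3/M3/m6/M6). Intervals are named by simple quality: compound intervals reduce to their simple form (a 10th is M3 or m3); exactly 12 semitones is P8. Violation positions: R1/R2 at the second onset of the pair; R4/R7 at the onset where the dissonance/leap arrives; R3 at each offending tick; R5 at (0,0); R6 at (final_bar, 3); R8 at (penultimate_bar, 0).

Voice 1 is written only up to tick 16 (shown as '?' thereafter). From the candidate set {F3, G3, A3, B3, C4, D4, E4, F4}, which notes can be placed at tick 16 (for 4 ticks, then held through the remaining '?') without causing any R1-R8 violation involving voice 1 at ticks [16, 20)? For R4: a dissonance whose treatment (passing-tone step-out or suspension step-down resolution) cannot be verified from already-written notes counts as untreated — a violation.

{A3, C4, D4, F4}

F3: violates R7
G3: violates R4,R7
A3: legal
B3: violates R4,R7
C4: legal
D4: legal
E4: violates R4
F4: legal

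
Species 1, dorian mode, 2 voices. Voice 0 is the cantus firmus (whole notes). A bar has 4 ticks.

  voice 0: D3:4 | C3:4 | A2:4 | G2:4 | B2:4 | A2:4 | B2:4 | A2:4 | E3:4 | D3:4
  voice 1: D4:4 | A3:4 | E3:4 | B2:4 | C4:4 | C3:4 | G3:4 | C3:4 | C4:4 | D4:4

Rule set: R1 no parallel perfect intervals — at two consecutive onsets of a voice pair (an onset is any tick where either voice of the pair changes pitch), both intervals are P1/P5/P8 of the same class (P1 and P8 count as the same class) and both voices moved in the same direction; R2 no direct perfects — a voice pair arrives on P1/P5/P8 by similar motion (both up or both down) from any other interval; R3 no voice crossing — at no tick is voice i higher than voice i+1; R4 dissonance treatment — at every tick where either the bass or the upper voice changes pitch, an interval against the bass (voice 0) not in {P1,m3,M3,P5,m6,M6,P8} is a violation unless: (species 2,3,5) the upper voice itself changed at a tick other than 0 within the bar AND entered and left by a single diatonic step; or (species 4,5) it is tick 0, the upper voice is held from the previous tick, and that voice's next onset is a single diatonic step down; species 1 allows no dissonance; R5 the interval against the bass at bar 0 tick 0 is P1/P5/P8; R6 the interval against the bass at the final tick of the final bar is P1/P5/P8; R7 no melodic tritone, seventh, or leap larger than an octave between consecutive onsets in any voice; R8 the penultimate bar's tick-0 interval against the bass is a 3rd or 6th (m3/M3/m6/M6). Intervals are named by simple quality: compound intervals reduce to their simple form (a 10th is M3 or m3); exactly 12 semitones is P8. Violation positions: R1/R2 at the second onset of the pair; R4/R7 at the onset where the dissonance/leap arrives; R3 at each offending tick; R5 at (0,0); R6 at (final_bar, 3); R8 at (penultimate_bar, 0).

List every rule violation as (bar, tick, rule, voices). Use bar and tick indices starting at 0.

bar 0: v0=D3 v1=D4 downbeat P8
bar 1: v0=C3 v1=A3 downbeat M6
bar 2: v0=A2 v1=E3 downbeat P5
bar 3: v0=G2 v1=B2 downbeat M3
bar 4: v0=B2 v1=C4 downbeat m2
bar 5: v0=A2 v1=C3 downbeat m3
bar 6: v0=B2 v1=G3 downbeat m6
bar 7: v0=A2 v1=C3 downbeat m3
bar 8: v0=E3 v1=C4 downbeat m6
bar 9: v0=D3 v1=D4 downbeat P8
  -> R2 @ bar 2 tick 0 v(0, 1): C3/A3 M6 -> A2/E3 P5 similar
  -> R4 @ bar 4 tick 0 v(0, 1): B2/C4 m2 untreated
  -> R7 @ bar 4 tick 0 v(1,): B2->C4 leap 13st

(2, 0, R2, (0, 1))
(4, 0, R4, (0, 1))
(4, 0, R7, (1,))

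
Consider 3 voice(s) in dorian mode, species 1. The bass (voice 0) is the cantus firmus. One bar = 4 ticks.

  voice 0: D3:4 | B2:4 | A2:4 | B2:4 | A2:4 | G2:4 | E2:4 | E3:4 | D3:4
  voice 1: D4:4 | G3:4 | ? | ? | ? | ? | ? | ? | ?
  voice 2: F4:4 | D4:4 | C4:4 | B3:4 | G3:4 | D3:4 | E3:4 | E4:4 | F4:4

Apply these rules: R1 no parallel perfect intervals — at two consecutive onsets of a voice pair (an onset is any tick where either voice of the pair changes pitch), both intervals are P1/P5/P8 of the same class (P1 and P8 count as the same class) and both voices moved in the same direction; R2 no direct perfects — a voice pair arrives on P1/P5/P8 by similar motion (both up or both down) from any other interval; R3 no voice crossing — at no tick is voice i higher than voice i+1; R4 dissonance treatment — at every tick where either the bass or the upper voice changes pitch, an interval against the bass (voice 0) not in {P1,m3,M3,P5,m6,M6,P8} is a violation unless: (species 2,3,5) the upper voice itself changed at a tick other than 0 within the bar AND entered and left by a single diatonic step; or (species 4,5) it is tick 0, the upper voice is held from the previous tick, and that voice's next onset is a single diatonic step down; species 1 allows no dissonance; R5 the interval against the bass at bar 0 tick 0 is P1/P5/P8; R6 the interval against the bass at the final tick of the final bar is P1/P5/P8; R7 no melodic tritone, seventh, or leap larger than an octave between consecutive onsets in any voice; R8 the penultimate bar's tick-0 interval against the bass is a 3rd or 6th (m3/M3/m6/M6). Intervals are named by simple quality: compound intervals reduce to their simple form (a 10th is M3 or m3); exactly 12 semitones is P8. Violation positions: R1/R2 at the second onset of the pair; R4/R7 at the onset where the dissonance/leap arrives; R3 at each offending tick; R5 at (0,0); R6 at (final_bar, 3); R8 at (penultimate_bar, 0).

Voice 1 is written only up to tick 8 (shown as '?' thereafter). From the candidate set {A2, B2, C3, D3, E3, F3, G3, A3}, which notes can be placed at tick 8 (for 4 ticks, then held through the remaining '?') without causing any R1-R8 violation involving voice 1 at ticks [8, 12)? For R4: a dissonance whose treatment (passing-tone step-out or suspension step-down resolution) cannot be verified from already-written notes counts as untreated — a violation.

A2: violates R2,R7
B2: violates R4
C3: violates R2
D3: violates R4
E3: violates R2
F3: violates R1
G3: violates R4
A3: legal

{A3}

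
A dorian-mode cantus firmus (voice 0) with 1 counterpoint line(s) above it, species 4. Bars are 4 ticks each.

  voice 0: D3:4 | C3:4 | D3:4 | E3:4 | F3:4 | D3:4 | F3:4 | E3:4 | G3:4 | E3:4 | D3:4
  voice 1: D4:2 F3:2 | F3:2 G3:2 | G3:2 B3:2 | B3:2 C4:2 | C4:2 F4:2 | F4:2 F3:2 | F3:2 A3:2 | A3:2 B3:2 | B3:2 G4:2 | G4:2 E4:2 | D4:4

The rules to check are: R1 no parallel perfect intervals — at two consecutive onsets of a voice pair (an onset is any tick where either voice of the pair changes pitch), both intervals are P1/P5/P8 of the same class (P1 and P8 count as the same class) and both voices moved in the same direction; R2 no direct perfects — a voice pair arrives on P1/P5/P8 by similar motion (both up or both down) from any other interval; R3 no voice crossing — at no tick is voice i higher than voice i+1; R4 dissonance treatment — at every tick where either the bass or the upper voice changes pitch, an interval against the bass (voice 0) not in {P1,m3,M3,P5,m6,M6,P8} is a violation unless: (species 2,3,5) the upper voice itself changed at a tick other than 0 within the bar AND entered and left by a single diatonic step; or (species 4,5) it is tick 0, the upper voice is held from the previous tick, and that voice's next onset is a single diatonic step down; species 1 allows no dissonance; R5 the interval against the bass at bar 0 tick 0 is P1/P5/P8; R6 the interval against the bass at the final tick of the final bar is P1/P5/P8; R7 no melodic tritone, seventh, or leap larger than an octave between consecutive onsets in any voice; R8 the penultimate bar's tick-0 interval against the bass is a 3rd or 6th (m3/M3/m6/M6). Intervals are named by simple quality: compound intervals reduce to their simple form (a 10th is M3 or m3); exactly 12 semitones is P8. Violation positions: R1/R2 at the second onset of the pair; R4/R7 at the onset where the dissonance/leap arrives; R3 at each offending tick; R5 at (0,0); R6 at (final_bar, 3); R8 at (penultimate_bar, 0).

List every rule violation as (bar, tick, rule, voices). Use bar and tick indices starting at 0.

bar 0: v0=D3 v1=D4 downbeat P8
bar 1: v0=C3 v1=F3 downbeat P4
bar 2: v0=D3 v1=G3 downbeat P4
bar 3: v0=E3 v1=B3 downbeat P5
bar 4: v0=F3 v1=C4 downbeat P5
bar 5: v0=D3 v1=F4 downbeat m3
bar 6: v0=F3 v1=F3 downbeat P1
bar 7: v0=E3 v1=A3 downbeat P4
bar 8: v0=G3 v1=B3 downbeat M3
bar 9: v0=E3 v1=G4 downbeat m3
bar 10: v0=D3 v1=D4 downbeat P8
  -> R4 @ bar 1 tick 0 v(0, 1): C3/F3 P4 untreated
  -> R4 @ bar 2 tick 0 v(0, 1): D3/G3 P4 untreated
  -> R4 @ bar 7 tick 0 v(0, 1): E3/A3 P4 untreated
  -> R1 @ bar 10 tick 0 v(0, 1): E3/E4 P8 -> D3/D4 P8 similar

(1, 0, R4, (0, 1))
(2, 0, R4, (0, 1))
(7, 0, R4, (0, 1))
(10, 0, R1, (0, 1))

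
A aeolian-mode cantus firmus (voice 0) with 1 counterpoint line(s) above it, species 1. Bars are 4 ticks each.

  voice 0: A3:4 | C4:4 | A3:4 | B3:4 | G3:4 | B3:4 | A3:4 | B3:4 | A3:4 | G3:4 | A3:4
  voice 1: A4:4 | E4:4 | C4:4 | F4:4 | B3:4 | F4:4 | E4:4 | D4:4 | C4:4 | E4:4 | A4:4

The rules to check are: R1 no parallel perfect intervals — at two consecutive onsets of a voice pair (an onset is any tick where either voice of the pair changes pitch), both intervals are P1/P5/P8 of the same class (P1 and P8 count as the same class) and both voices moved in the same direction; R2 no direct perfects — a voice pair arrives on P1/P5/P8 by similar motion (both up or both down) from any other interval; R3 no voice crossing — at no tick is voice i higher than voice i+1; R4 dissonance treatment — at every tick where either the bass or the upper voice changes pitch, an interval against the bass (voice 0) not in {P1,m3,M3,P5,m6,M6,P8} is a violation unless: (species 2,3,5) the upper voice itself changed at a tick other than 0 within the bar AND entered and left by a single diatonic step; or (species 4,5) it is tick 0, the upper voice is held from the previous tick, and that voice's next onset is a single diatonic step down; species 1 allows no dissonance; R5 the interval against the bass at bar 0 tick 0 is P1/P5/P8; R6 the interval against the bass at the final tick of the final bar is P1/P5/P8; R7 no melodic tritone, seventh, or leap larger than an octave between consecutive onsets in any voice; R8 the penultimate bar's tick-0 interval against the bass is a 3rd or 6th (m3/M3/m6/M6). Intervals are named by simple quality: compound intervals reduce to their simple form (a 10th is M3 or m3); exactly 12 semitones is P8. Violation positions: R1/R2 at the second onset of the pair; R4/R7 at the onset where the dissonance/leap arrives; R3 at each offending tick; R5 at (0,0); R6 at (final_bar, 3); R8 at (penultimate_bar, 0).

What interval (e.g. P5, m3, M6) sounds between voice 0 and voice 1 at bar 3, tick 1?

voice 0=B3 voice 1=F4 -> TT

TT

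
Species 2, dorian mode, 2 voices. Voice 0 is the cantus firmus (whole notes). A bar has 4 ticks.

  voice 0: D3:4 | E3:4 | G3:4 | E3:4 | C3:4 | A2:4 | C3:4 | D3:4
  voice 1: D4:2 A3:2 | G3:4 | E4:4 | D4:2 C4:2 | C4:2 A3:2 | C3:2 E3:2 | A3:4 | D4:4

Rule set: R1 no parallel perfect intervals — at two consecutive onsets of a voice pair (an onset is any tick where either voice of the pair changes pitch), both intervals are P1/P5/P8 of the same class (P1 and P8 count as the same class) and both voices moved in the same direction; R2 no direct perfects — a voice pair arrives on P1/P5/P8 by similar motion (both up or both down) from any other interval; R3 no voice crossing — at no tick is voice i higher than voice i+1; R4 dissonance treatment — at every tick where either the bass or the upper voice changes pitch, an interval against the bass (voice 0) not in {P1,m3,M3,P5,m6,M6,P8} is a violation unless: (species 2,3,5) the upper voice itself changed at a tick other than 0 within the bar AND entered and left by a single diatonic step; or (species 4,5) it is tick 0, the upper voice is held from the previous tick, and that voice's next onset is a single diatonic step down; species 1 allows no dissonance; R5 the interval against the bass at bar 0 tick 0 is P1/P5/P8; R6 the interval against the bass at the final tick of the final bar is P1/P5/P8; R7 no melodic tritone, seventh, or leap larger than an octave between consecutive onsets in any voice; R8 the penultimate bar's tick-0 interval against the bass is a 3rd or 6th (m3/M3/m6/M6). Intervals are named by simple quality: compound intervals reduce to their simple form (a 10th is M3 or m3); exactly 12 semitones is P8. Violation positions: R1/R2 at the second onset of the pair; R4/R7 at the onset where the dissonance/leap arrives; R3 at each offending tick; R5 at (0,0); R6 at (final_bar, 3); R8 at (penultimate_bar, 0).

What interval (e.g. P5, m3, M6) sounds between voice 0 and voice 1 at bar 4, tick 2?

M6

voice 0=C3 voice 1=A3 -> M6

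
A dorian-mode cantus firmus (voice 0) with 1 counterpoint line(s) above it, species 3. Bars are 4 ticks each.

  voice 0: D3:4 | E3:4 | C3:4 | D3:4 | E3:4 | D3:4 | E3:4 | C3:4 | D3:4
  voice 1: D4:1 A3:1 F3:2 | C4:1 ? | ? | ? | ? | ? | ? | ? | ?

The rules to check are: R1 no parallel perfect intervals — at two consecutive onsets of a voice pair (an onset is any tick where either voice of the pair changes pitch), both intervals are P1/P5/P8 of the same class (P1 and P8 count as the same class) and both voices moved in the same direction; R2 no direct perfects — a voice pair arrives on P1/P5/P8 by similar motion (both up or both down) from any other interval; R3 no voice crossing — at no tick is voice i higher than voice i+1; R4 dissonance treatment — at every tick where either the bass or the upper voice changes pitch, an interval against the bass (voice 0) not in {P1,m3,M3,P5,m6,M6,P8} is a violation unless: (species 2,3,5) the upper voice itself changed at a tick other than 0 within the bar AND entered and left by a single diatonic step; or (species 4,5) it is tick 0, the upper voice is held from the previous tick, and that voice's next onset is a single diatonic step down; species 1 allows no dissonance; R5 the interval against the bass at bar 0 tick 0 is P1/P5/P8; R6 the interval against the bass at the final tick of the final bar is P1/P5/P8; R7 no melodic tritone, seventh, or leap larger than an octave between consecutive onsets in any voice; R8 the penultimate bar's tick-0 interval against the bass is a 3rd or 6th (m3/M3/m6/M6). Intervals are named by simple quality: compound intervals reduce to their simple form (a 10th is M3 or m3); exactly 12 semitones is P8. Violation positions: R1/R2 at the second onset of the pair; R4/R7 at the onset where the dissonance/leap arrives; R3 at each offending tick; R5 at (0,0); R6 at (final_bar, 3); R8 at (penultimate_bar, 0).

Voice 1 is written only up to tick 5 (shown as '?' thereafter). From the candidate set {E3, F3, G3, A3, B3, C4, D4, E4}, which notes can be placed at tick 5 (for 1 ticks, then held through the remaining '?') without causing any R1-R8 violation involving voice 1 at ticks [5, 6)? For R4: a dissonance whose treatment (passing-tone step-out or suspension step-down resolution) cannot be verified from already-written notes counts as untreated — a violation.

{B3, C4, E3, E4, G3}

E3: legal
F3: violates R4
G3: legal
A3: violates R4
B3: legal
C4: legal
D4: violates R4
E4: legal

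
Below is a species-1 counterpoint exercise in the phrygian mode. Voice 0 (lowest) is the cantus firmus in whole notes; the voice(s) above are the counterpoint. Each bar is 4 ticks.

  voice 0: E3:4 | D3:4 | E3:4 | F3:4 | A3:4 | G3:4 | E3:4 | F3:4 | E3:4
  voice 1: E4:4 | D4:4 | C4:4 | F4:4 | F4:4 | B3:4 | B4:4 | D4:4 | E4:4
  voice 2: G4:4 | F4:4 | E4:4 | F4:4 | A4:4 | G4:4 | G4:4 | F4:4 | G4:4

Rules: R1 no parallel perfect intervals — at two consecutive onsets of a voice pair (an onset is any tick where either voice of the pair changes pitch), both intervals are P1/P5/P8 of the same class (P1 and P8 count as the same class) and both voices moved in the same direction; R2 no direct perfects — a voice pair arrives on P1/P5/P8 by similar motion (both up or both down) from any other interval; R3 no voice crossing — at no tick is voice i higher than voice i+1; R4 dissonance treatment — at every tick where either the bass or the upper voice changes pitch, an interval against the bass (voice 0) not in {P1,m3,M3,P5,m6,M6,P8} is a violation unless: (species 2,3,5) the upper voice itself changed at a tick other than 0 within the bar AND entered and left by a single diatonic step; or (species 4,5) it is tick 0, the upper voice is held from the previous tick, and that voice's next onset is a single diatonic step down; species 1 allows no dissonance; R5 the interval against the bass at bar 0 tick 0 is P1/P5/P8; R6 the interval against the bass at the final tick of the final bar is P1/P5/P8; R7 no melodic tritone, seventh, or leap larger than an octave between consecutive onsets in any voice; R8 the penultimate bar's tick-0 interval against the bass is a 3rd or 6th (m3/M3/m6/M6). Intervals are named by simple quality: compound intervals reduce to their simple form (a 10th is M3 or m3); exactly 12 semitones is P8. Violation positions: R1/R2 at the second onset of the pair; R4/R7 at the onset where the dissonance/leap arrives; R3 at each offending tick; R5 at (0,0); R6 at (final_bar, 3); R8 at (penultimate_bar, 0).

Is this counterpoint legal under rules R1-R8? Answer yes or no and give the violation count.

No (14 violations)

bar 0: v0=E3 v1=E4 v2=G4 (m3)
bar 1: v0=D3 v1=D4 v2=F4 (m3)
bar 2: v0=E3 v1=C4 v2=E4 (P8)
bar 3: v0=F3 v1=F4 v2=F4 (P8)
bar 4: v0=A3 v1=F4 v2=A4 (P8)
bar 5: v0=G3 v1=B3 v2=G4 (P8)
bar 6: v0=E3 v1=B4 v2=G4 (m3)
bar 7: v0=F3 v1=D4 v2=F4 (P8)
bar 8: v0=E3 v1=E4 v2=G4 (m3)
  R5 @ bar0.0: opens on m3
  R1 @ bar1.0: E3/E4 P8 -> D3/D4 P8 similar
  R1 @ bar3.0: E3/E4 P8 -> F3/F4 P8 similar
  R2 @ bar3.0: E3/C4 m6 -> F3/F4 P8 similar
  R2 @ bar3.0: C4/E4 M3 -> F4/F4 P1 similar
  R1 @ bar4.0: F3/F4 P8 -> A3/A4 P8 similar
  R1 @ bar5.0: A3/A4 P8 -> G3/G4 P8 similar
  R7 @ bar5.0: F4->B3 leap 6st
  R3 @ bar6.0: B4 above G4
  R3 @ bar6.1: B4 above G4
  R3 @ bar6.2: B4 above G4
  R3 @ bar6.3: B4 above G4
  R8 @ bar7.0: penult P8 not 3rd/6th
  R6 @ bar8.3: closes on m3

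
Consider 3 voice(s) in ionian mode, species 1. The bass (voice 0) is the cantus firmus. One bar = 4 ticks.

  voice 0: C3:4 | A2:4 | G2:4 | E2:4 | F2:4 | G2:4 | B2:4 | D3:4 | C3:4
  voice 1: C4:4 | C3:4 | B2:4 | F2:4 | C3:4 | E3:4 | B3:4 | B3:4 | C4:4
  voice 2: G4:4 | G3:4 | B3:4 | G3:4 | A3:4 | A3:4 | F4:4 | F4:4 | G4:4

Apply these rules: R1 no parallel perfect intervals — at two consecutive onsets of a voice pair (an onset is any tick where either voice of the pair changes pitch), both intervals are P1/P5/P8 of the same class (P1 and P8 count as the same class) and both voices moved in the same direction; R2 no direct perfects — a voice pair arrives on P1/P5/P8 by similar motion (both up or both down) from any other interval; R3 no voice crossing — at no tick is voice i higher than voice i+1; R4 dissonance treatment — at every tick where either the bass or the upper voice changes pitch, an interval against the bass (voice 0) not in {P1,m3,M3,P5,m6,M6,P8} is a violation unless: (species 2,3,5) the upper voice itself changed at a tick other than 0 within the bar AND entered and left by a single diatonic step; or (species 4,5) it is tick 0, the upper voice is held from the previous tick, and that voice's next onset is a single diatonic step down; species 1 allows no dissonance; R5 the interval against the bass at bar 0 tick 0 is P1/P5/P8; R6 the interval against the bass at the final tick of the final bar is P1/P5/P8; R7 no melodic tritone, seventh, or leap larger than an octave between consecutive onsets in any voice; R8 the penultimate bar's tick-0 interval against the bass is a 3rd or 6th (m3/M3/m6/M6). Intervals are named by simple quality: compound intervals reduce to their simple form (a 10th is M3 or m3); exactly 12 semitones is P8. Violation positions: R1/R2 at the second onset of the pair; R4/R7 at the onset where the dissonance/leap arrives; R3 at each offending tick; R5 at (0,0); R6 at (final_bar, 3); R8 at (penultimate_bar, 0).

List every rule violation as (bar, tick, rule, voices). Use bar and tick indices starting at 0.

bar 0: v0=C3 v1=C4 v2=G4 downbeat P5
bar 1: v0=A2 v1=C3 v2=G3 downbeat m7
bar 2: v0=G2 v1=B2 v2=B3 downbeat M3
bar 3: v0=E2 v1=F2 v2=G3 downbeat m3
bar 4: v0=F2 v1=C3 v2=A3 downbeat M3
bar 5: v0=G2 v1=E3 v2=A3 downbeat M2
bar 6: v0=B2 v1=B3 v2=F4 downbeat TT
bar 7: v0=D3 v1=B3 v2=F4 downbeat m3
bar 8: v0=C3 v1=C4 v2=G4 downbeat P5
  -> R1 @ bar 1 tick 0 v(1, 2): C4/G4 P5 -> C3/G3 P5 similar
  -> R4 @ bar 1 tick 0 v(0, 2): A2/G3 m7 untreated
  -> R4 @ bar 3 tick 0 v(0, 1): E2/F2 m2 untreated
  -> R7 @ bar 3 tick 0 v(1,): B2->F2 leap 6st
  -> R2 @ bar 4 tick 0 v(0, 1): E2/F2 m2 -> F2/C3 P5 similar
  -> R4 @ bar 5 tick 0 v(0, 2): G2/A3 M2 untreated
  -> R2 @ bar 6 tick 0 v(0, 1): G2/E3 M6 -> B2/B3 P8 similar
  -> R4 @ bar 6 tick 0 v(0, 2): B2/F4 TT untreated
  -> R2 @ bar 8 tick 0 v(1, 2): B3/F4 TT -> C4/G4 P5 similar

(1, 0, R1, (1, 2))
(1, 0, R4, (0, 2))
(3, 0, R4, (0, 1))
(3, 0, R7, (1,))
(4, 0, R2, (0, 1))
(5, 0, R4, (0, 2))
(6, 0, R2, (0, 1))
(6, 0, R4, (0, 2))
(8, 0, R2, (1, 2))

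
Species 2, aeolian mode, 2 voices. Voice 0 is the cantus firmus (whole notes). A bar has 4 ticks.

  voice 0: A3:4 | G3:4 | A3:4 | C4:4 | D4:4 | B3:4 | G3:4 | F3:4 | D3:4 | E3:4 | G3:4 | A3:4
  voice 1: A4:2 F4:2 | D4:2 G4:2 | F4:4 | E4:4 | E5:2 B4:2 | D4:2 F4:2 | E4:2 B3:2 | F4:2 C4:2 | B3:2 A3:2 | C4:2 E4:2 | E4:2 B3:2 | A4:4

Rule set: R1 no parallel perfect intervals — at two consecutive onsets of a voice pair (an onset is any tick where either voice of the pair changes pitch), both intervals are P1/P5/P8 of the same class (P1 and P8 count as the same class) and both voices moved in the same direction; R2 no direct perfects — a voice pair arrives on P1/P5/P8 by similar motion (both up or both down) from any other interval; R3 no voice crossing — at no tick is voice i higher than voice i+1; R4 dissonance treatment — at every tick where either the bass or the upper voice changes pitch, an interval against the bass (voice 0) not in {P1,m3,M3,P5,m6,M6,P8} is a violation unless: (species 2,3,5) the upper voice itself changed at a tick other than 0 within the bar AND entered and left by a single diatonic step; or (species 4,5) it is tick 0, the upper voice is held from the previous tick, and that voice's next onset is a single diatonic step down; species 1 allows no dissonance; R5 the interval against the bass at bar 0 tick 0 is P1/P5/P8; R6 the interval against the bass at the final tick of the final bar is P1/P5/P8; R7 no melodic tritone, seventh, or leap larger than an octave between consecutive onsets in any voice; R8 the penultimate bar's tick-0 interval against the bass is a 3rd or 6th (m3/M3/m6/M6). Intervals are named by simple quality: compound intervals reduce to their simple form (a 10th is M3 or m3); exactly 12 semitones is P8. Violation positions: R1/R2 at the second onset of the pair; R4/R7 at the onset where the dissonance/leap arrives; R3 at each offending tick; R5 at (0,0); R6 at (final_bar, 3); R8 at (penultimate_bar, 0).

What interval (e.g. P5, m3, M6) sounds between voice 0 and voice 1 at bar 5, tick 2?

TT

voice 0=B3 voice 1=F4 -> TT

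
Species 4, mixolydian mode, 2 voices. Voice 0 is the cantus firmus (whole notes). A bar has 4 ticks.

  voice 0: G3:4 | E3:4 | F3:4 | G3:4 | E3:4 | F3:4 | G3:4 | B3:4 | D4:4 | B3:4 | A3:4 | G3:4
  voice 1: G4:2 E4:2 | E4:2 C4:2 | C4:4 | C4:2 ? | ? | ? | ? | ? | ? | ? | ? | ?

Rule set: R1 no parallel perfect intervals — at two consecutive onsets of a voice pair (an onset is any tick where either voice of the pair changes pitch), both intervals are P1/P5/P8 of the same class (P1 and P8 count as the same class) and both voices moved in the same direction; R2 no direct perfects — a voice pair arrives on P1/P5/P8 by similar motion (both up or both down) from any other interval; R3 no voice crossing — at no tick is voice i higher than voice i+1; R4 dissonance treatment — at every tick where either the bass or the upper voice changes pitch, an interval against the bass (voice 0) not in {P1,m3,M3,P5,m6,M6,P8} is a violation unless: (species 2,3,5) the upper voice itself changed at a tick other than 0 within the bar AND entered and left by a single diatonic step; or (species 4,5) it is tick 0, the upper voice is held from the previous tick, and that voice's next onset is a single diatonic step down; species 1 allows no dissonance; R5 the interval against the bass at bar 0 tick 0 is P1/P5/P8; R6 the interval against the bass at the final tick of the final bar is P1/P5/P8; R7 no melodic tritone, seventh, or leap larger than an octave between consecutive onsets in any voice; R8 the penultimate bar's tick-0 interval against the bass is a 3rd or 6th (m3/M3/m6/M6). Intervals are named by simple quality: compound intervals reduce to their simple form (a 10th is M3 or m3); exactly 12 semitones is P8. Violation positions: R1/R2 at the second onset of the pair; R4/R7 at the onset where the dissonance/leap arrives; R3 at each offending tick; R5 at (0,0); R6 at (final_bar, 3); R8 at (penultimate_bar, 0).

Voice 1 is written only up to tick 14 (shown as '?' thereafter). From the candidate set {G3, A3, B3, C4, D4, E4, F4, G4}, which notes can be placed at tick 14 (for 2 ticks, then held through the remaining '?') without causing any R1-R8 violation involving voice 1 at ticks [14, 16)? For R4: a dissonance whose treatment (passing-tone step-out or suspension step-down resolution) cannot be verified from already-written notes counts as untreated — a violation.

{B3, C4, D4, E4, G3, G4}

G3: legal
A3: violates R4
B3: legal
C4: legal
D4: legal
E4: legal
F4: violates R4
G4: legal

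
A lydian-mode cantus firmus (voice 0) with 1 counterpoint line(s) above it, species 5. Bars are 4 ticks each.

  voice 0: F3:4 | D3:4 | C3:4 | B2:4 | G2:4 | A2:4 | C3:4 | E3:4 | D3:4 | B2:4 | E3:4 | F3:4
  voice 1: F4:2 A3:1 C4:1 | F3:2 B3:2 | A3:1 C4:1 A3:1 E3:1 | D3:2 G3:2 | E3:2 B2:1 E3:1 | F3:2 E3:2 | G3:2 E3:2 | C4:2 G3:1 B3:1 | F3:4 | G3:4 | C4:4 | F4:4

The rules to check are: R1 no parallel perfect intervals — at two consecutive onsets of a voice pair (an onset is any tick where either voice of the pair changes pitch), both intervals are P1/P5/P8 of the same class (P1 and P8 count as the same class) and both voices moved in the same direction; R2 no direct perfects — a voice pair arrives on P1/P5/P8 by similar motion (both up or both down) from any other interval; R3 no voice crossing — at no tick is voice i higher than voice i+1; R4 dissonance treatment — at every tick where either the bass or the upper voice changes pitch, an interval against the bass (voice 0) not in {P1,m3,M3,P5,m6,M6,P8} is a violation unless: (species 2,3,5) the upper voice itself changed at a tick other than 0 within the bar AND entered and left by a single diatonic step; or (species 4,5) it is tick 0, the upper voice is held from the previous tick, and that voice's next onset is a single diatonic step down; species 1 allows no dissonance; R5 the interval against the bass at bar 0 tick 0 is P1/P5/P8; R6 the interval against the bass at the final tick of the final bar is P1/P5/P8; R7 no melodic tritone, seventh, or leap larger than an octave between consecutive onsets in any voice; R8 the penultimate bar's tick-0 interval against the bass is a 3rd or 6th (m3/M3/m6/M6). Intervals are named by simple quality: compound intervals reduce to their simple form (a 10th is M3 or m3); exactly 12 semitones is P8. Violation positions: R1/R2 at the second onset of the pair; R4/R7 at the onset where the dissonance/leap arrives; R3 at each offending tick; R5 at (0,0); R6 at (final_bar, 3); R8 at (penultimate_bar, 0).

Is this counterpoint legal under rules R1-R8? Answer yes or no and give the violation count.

No (4 violations)

bar 0: v0=F3 v1=F4 (P8)
bar 1: v0=D3 v1=F3 (m3)
bar 2: v0=C3 v1=A3 (M6)
bar 3: v0=B2 v1=D3 (m3)
bar 4: v0=G2 v1=E3 (M6)
bar 5: v0=A2 v1=F3 (m6)
bar 6: v0=C3 v1=G3 (P5)
bar 7: v0=E3 v1=C4 (m6)
bar 8: v0=D3 v1=F3 (m3)
bar 9: v0=B2 v1=G3 (m6)
bar 10: v0=E3 v1=C4 (m6)
bar 11: v0=F3 v1=F4 (P8)
  R7 @ bar1.2: F3->B3 leap 6st
  R1 @ bar6.0: A2/E3 P5 -> C3/G3 P5 similar
  R7 @ bar8.0: B3->F3 leap 6st
  R2 @ bar11.0: E3/C4 m6 -> F3/F4 P8 similar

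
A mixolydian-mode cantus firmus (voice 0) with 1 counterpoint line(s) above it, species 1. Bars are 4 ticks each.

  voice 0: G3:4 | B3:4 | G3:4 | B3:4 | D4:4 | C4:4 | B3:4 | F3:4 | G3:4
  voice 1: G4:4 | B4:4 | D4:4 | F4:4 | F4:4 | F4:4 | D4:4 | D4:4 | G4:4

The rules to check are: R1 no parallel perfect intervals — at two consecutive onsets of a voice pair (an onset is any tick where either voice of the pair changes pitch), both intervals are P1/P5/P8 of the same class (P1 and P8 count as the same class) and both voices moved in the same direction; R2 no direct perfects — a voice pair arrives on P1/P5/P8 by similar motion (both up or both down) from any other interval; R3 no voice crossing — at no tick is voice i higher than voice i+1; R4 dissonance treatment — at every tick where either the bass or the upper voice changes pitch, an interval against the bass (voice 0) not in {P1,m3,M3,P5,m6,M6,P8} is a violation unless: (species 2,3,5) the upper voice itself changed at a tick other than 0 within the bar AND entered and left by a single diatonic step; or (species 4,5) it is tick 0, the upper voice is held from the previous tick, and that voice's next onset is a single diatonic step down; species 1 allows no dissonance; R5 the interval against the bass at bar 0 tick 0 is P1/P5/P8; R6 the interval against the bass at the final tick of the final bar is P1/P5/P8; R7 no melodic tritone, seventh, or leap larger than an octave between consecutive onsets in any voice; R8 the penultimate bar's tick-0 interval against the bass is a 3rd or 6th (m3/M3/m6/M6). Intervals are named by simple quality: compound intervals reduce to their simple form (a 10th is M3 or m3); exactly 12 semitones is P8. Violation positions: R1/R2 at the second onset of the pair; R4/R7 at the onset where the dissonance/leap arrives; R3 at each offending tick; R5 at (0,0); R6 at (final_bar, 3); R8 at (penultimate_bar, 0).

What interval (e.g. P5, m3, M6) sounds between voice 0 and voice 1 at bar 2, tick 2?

voice 0=G3 voice 1=D4 -> P5

P5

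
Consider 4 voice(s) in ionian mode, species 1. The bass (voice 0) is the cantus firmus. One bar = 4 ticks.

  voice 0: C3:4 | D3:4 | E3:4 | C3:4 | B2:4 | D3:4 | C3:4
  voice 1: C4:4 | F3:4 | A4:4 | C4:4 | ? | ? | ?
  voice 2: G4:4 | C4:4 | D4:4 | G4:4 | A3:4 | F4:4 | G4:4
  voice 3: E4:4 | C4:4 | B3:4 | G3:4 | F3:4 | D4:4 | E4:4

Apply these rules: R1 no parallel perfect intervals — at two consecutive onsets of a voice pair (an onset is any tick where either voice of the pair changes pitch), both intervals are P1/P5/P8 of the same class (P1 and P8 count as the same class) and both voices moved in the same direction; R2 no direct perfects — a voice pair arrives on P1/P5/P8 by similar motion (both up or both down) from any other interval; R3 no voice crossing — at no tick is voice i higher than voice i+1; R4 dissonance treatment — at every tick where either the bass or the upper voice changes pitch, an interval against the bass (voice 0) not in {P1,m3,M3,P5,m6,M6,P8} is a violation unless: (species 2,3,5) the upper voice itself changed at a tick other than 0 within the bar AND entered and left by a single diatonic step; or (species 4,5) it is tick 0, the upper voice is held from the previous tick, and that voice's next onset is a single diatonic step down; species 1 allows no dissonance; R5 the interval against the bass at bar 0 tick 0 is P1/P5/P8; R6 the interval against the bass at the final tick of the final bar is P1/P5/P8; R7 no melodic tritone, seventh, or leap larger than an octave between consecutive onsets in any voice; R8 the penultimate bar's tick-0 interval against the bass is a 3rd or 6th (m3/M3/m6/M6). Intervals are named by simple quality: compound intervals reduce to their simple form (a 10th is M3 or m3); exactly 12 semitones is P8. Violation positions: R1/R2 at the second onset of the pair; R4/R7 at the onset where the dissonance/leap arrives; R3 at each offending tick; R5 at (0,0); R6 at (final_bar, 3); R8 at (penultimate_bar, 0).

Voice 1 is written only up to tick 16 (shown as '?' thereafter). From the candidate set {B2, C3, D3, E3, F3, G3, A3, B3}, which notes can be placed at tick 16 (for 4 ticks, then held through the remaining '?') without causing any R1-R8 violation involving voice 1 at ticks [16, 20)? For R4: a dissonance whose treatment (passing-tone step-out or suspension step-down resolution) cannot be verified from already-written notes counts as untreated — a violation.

B2: violates R1,R7
C3: violates R4
D3: violates R1,R7
E3: violates R4
F3: violates R2,R4
G3: legal
A3: violates R2,R4
B3: violates R1,R3

{G3}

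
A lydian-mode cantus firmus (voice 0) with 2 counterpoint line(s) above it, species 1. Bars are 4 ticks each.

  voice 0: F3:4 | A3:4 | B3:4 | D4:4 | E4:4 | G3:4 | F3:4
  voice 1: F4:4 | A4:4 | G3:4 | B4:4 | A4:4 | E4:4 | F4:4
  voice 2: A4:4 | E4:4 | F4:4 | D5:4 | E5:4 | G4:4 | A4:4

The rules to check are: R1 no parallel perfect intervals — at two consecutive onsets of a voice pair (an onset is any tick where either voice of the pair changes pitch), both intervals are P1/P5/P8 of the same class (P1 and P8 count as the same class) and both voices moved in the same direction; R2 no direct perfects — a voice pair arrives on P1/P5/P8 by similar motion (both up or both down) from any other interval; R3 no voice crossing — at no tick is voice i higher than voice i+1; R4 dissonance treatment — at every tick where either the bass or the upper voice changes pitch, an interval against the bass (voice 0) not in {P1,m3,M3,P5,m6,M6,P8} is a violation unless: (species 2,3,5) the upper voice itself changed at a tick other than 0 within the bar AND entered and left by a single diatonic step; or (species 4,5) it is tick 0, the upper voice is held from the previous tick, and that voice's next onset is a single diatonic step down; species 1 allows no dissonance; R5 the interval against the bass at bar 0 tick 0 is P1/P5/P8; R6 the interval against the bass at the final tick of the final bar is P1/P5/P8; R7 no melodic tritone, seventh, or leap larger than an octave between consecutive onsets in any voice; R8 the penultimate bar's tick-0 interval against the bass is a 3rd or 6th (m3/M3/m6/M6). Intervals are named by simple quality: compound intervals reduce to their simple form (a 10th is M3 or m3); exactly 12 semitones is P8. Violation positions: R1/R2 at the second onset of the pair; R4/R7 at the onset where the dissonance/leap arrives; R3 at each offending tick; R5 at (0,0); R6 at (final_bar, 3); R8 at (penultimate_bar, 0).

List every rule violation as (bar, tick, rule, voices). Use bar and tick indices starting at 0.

bar 0: v0=F3 v1=F4 v2=A4 downbeat M3
bar 1: v0=A3 v1=A4 v2=E4 downbeat P5
bar 2: v0=B3 v1=G3 v2=F4 downbeat TT
bar 3: v0=D4 v1=B4 v2=D5 downbeat P8
bar 4: v0=E4 v1=A4 v2=E5 downbeat P8
bar 5: v0=G3 v1=E4 v2=G4 downbeat P8
bar 6: v0=F3 v1=F4 v2=A4 downbeat M3
  -> R5 @ bar 0 tick 0 v(0, 2): opens on M3
  -> R1 @ bar 1 tick 0 v(0, 1): F3/F4 P8 -> A3/A4 P8 similar
  -> R3 @ bar 1 tick 0 v(1, 2): A4 above E4
  -> R3 @ bar 1 tick 1 v(1, 2): A4 above E4
  -> R3 @ bar 1 tick 2 v(1, 2): A4 above E4
  -> R3 @ bar 1 tick 3 v(1, 2): A4 above E4
  -> R3 @ bar 2 tick 0 v(0, 1): B3 above G3
  -> R4 @ bar 2 tick 0 v(0, 2): B3/F4 TT untreated
  -> R7 @ bar 2 tick 0 v(1,): A4->G3 leap 14st
  -> R3 @ bar 2 tick 1 v(0, 1): B3 above G3
  -> R3 @ bar 2 tick 2 v(0, 1): B3 above G3
  -> R3 @ bar 2 tick 3 v(0, 1): B3 above G3
  -> R2 @ bar 3 tick 0 v(0, 2): B3/F4 TT -> D4/D5 P8 similar
  -> R7 @ bar 3 tick 0 v(1,): G3->B4 leap 16st
  -> R1 @ bar 4 tick 0 v(0, 2): D4/D5 P8 -> E4/E5 P8 similar
  -> R4 @ bar 4 tick 0 v(0, 1): E4/A4 P4 untreated
  -> R1 @ bar 5 tick 0 v(0, 2): E4/E5 P8 -> G3/G4 P8 similar
  -> R8 @ bar 5 tick 0 v(0, 2): penult P8 not 3rd/6th
  -> R6 @ bar 6 tick 3 v(0, 2): closes on M3

(0, 0, R5, (0, 2))
(1, 0, R1, (0, 1))
(1, 0, R3, (1, 2))
(1, 1, R3, (1, 2))
(1, 2, R3, (1, 2))
(1, 3, R3, (1, 2))
(2, 0, R3, (0, 1))
(2, 0, R4, (0, 2))
(2, 0, R7, (1,))
(2, 1, R3, (0, 1))
(2, 2, R3, (0, 1))
(2, 3, R3, (0, 1))
(3, 0, R2, (0, 2))
(3, 0, R7, (1,))
(4, 0, R1, (0, 2))
(4, 0, R4, (0, 1))
(5, 0, R1, (0, 2))
(5, 0, R8, (0, 2))
(6, 3, R6, (0, 2))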